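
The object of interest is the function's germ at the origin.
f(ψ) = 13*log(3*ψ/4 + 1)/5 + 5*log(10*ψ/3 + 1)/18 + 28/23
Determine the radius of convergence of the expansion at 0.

The radius of convergence is 3/10.

Branch term (5/18)*log(1 - ψ/(-3/10)): its argument vanishes at ψ = -3/10, a logarithmic branch point, modulus 3/10.
Branch term (13/5)*log(1 - ψ/(-4/3)): its argument vanishes at ψ = -4/3, a logarithmic branch point, modulus 4/3.
The radius of convergence is the smallest modulus among the singular points: 3/10.


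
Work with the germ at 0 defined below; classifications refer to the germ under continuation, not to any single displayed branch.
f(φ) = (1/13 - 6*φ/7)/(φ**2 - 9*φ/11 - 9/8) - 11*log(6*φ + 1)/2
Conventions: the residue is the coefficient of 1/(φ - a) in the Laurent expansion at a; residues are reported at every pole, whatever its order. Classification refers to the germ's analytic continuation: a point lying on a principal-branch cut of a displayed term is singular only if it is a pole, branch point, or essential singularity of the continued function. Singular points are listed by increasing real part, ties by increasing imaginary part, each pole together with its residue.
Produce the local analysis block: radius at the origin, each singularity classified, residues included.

Denominator factor (φ**2 - 9*φ/11 - 9/8): discriminant 1251/242, real irrational roots 9/22 + (3/44)*sqrt(278) and 9/22 - (3/44)*sqrt(278); poles of order 1, moduli 9/22 + (3/44)*sqrt(278) and -9/22 + (3/44)*sqrt(278).
Branch term (-11/2)*log(1 - φ/(-1/6)): its argument vanishes at φ = -1/6, a logarithmic branch point, modulus 1/6.
The radius of convergence is the smallest modulus among the singular points: 1/6.
The branch term is analytic at 9/22 - (3/44)*sqrt(278) and contributes nothing to the residue; only the rational part matters.
The factor φ**2 - 9*φ/11 - 9/8 splits as (φ - a)(φ - a') with a = 9/22 - (3/44)*sqrt(278), a' = 9/22 + (3/44)*sqrt(278). At the order-1 pole a set g(φ) = (φ - a)*(rational part) = [1/13 - 6*φ/7] / (φ - a').
Simple pole: residue = g(a) at a = 9/22 - (3/44)*sqrt(278), which is -3/7 + (274/37947)*sqrt(278).
The branch term is analytic at 9/22 + (3/44)*sqrt(278) and contributes nothing to the residue; only the rational part matters.
The factor φ**2 - 9*φ/11 - 9/8 splits as (φ - a)(φ - a') with a = 9/22 + (3/44)*sqrt(278), a' = 9/22 - (3/44)*sqrt(278). At the order-1 pole a set g(φ) = (φ - a)*(rational part) = [1/13 - 6*φ/7] / (φ - a').
Simple pole: residue = g(a) at a = 9/22 + (3/44)*sqrt(278), which is -3/7 - (274/37947)*sqrt(278).
List the singular points by increasing real part (a conjugate pair: the negative imaginary part first).

Radius of convergence at 0: 1/6.
At 9/22 - (3/44)*sqrt(278): a pole of order 1; residue -3/7 + (274/37947)*sqrt(278).
At -1/6: a logarithmic branch point.
At 9/22 + (3/44)*sqrt(278): a pole of order 1; residue -3/7 - (274/37947)*sqrt(278).


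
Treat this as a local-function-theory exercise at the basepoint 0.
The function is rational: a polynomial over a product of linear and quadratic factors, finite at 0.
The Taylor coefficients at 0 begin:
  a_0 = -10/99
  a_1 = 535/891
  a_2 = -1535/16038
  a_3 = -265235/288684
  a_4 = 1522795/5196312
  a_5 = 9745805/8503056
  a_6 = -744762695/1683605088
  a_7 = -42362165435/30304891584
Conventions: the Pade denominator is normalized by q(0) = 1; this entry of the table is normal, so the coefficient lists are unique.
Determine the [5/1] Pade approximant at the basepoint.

Taylor coefficients needed (read off): a_0 = -10/99, a_1 = 535/891, a_2 = -1535/16038, a_3 = -265235/288684, a_4 = 1522795/5196312, a_5 = 9745805/8503056, a_6 = -744762695/1683605088.
Write the denominator as Q(v) = 1 + q1*v. Requiring Q*f - P = O(v^7) with deg P <= 5 kills the coefficients of v^6..v^6 in Q*f:
  v^6: a_6 + q1*a_5 = 0, i.e. -744762695/1683605088 + (9745805/8503056)*q1 = 0.
Solving this linear system: q1 = 148952539/385933878.
The numerator is Q*f truncated at degree 5: P0 = a_0 = -10/99; P1 = a_1 + q1*a_0 = 1191783310/2122636329; P2 = a_2 + q1*a_1 = 96251080/707545443; P3 = a_3 + q1*a_2 = -4057259975/4245272658; P4 = a_4 + q1*a_3 = -130649440/2122636329; P5 = a_5 + q1*a_4 = 7127858465/5660363544.

The Pade approximant has numerator coefficients [-10/99, 1191783310/2122636329, 96251080/707545443, -4057259975/4245272658, -130649440/2122636329, 7127858465/5660363544]; denominator coefficients [1, 148952539/385933878].


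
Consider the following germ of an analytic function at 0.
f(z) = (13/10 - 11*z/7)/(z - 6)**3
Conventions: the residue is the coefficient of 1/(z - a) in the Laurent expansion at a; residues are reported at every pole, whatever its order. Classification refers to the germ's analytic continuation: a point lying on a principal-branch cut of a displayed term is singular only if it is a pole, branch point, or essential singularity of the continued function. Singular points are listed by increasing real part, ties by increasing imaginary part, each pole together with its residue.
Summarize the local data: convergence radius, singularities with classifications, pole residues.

Denominator factor (z - 6)^3: pole of order 3 at 6, modulus 6.
The radius of convergence is the smallest modulus among the singular points: 6.
At the order-3 pole 6 set g(z) = (z - (6))^3*f(z) = 13/10 - 11*z/7.
Order-3 pole: residue = g''(a)/2; g''(6) = 0, so the residue is 0.

Radius of convergence at 0: 6.
At 6: a pole of order 3; residue 0.


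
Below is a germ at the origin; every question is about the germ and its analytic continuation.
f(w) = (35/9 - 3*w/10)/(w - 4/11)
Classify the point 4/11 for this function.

The point is a pole of order 1.

The denominator factor w - 4/11 vanishes at 4/11 and appears to the power 1; the numerator there equals 1871/495, nonzero, and no other factor vanishes.
Hence a pole whose order is the multiplicity, 1.


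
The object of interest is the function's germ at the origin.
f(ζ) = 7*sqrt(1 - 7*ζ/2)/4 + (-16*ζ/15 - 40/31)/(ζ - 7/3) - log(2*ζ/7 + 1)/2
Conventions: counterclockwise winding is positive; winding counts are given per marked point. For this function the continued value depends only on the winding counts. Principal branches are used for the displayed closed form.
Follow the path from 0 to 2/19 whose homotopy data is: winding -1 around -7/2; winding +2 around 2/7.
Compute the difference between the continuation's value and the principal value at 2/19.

The rational part is single-valued and drops out of the difference; each branch term changes only by its own monodromy.
(-1/2)*log(1 - ζ/(-7/2)): each positive loop around -7/2 adds 2*pi*i to the log, so winding -1 contributes (-1/2)*(-1)*2*pi*i = pi*i.
(7/4)*sqrt(1 - ζ/(2/7)): winding +2 is even, the square root returns to the same sheet, contribution 0.
Summing the contributions at ζ = 2/19 gives pi*i.

Continued minus principal equals pi*i.


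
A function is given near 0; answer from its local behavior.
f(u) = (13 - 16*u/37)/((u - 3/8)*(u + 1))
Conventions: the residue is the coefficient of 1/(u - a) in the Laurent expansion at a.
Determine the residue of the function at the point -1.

At the order-1 pole -1 set g(u) = (u - (-1))*f(u) = (13 - 16*u/37)/(u - 3/8).
Simple pole: residue = g(a) at a = -1, which is -3976/407.

The residue is -3976/407.


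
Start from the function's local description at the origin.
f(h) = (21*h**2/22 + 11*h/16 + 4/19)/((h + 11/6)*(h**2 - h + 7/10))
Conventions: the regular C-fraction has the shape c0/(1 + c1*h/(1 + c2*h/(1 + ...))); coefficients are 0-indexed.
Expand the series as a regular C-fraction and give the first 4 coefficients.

Taylor coefficients (expand at 0): a_0 = 240/1463, a_1 = 306675/450604, a_2 = 10741305/8674127, a_3 = 36826995/70306082.
c0 = a_0 = 240/1463. Peel one level at a time: if S = 1 + c*h/S' with S'(0) = 1, then c is the h-coefficient of S and S' = c*h/(S - 1).
S_1 = c0/f = 1 + (-20445/4928)*h + (3047789/315392)*h^2 + ...; c1 = -20445/4928.
S_2 = c1*h/(S_1 - 1) = 1 + (3047789/1308480)*h + (11682879566/4597978275)*h^2 + ...; c2 = 3047789/1308480.
S_3 = c2*h/(S_2 - 1) = 1 + (-747704292224/685432507155)*h + ...; c3 = -747704292224/685432507155.

The regular C-fraction coefficients are [240/1463, -20445/4928, 3047789/1308480, -747704292224/685432507155].


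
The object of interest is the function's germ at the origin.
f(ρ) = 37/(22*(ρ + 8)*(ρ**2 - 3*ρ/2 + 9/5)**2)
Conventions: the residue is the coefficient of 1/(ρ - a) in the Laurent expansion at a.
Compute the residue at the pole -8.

At the order-1 pole -8 set g(ρ) = (ρ - (-8))*f(ρ) = 37/(22*(ρ**2 - 3*ρ/2 + 9/5)**2).
Simple pole: residue = g(a) at a = -8, which is 925/3329062.

The residue is 925/3329062.


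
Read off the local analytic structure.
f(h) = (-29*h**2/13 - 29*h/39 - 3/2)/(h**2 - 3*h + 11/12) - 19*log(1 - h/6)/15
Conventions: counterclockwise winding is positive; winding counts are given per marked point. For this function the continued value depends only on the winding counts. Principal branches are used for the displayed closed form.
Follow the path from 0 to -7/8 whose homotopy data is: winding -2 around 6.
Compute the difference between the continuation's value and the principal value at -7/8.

Continued minus principal equals (76/15)*pi*i.

The rational part is single-valued and drops out of the difference; each branch term changes only by its own monodromy.
(-19/15)*log(1 - h/(6)): each positive loop around 6 adds 2*pi*i to the log, so winding -2 contributes (-19/15)*(-2)*2*pi*i = (76/15)*pi*i.
Summing the contributions at h = -7/8 gives (76/15)*pi*i.


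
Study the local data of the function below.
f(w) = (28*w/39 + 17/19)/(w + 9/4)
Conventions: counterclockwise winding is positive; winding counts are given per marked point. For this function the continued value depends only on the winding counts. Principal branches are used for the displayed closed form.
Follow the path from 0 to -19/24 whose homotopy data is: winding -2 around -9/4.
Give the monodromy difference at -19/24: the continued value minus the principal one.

The function is rational, hence single-valued: continuing it around any pole returns the same value, so the difference is 0.

Continued minus principal equals 0.


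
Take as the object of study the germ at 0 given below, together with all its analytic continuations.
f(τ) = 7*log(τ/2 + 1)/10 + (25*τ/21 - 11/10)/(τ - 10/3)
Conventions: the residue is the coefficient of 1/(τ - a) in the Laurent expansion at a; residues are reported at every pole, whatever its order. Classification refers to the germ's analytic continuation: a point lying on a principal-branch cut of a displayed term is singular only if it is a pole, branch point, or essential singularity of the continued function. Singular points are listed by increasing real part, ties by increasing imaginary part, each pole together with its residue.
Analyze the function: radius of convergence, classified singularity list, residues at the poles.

Radius of convergence at 0: 2.
At -2: a logarithmic branch point.
At 10/3: a pole of order 1; residue 1807/630.

Denominator factor (τ - 10/3): pole of order 1 at 10/3, modulus 10/3.
Branch term (7/10)*log(1 - τ/(-2)): its argument vanishes at τ = -2, a logarithmic branch point, modulus 2.
The radius of convergence is the smallest modulus among the singular points: 2.
The branch term is analytic at 10/3 and contributes nothing to the residue; only the rational part matters.
At the order-1 pole 10/3 set g(τ) = (τ - (10/3))*(rational part) = 25*τ/21 - 11/10.
Simple pole: residue = g(a) at a = 10/3, which is 1807/630.
List the singular points by increasing real part (a conjugate pair: the negative imaginary part first).


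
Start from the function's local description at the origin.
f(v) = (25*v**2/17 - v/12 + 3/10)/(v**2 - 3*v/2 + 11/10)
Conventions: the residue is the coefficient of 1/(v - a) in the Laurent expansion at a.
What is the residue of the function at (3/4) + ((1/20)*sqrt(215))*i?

The factor v**2 - 3*v/2 + 11/10 splits as (v - a)(v - a') with a = (3/4) + ((1/20)*sqrt(215))*i, a' = (3/4) - ((1/20)*sqrt(215))*i. At the order-1 pole a set g(v) = (v - a)*f(v) = [25*v**2/17 - v/12 + 3/10] / (v - a').
Simple pole: residue = g(a) at a = (3/4) + ((1/20)*sqrt(215))*i, which is (433/408) - ((373/29240)*sqrt(215))*i.

The residue is (433/408) - ((373/29240)*sqrt(215))*i.


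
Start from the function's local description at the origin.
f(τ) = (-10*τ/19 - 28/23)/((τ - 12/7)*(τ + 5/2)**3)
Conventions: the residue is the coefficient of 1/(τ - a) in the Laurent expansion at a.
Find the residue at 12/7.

The residue is -2541728/89750623.

At the order-1 pole 12/7 set g(τ) = (τ - (12/7))*f(τ) = (-10*τ/19 - 28/23)/(τ + 5/2)**3.
Simple pole: residue = g(a) at a = 12/7, which is -2541728/89750623.


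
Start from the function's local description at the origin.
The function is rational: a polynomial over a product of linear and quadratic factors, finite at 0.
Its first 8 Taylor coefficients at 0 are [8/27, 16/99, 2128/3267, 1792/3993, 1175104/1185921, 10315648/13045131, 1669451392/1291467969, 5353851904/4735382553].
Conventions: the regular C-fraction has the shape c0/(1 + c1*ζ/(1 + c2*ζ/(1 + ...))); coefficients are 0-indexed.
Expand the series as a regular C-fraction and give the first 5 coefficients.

The regular C-fraction coefficients are [8/27, -6/11, -115/33, 2933/759, -22238/106007].

Taylor coefficients (read off): a_0 = 8/27, a_1 = 16/99, a_2 = 2128/3267, a_3 = 1792/3993, a_4 = 1175104/1185921.
c0 = a_0 = 8/27. Peel one level at a time: if S = 1 + c*ζ/S' with S'(0) = 1, then c is the ζ-coefficient of S and S' = c*ζ/(S - 1).
S_1 = c0/f = 1 + (-6/11)*ζ + (-230/121)*ζ^2 + ...; c1 = -6/11.
S_2 = c1*ζ/(S_1 - 1) = 1 + (-115/33)*ζ + (14665/1089)*ζ^2 + ...; c2 = -115/33.
S_3 = c2*ζ/(S_2 - 1) = 1 + (2933/759)*ζ + (155666/192027)*ζ^2 + ...; c3 = 2933/759.
S_4 = c3*ζ/(S_3 - 1) = 1 + (-22238/106007)*ζ + ...; c4 = -22238/106007.


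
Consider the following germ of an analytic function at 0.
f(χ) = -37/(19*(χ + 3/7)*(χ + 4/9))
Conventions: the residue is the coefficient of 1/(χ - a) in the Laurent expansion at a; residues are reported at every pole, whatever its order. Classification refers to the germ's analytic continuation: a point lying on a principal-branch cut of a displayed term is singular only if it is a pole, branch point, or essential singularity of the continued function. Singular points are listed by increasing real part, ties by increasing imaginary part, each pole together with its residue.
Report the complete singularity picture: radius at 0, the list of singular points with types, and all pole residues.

Radius of convergence at 0: 3/7.
At -4/9: a pole of order 1; residue 2331/19.
At -3/7: a pole of order 1; residue -2331/19.

Denominator factor (χ + 3/7): pole of order 1 at -3/7, modulus 3/7.
Denominator factor (χ + 4/9): pole of order 1 at -4/9, modulus 4/9.
The radius of convergence is the smallest modulus among the singular points: 3/7.
At the order-1 pole -4/9 set g(χ) = (χ - (-4/9))*f(χ) = -37/(19*(χ + 3/7)).
Simple pole: residue = g(a) at a = -4/9, which is 2331/19.
At the order-1 pole -3/7 set g(χ) = (χ - (-3/7))*f(χ) = -37/(19*(χ + 4/9)).
Simple pole: residue = g(a) at a = -3/7, which is -2331/19.
List the singular points by increasing real part (a conjugate pair: the negative imaginary part first).


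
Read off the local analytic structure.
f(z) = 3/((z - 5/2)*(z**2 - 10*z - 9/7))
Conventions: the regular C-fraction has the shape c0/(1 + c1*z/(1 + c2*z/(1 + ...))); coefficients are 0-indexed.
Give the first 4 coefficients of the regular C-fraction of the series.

Taylor coefficients (expand at 0): a_0 = 14/15, a_1 = -4648/675, a_2 = 1653386/30375, a_3 = -585924052/1366875.
c0 = a_0 = 14/15. Peel one level at a time: if S = 1 + c*z/S' with S'(0) = 1, then c is the z-coefficient of S and S' = c*z/(S - 1).
S_1 = c0/f = 1 + (332/45)*z + (-35/9)*z^2 + ...; c1 = 332/45.
S_2 = c1*z/(S_1 - 1) = 1 + (175/332)*z + (25977/110224)*z^2 + ...; c2 = 175/332.
S_3 = c2*z/(S_2 - 1) = 1 + (-3711/8300)*z + ...; c3 = -3711/8300.

The regular C-fraction coefficients are [14/15, 332/45, 175/332, -3711/8300].


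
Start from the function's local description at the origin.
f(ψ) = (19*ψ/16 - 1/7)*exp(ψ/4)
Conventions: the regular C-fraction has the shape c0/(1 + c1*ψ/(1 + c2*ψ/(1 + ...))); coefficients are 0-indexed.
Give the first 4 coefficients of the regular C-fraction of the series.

Taylor coefficients (expand at 0): a_0 = -1/7, a_1 = 129/112, a_2 = 131/448, a_3 = 395/10752.
c0 = a_0 = -1/7. Peel one level at a time: if S = 1 + c*ψ/S' with S'(0) = 1, then c is the ψ-coefficient of S and S' = c*ψ/(S - 1).
S_1 = c0/f = 1 + (129/16)*ψ + (17165/256)*ψ^2 + ...; c1 = 129/16.
S_2 = c1*ψ/(S_1 - 1) = 1 + (-17165/2064)*ψ + (5779/177504)*ψ^2 + ...; c2 = -17165/2064.
S_3 = c2*ψ/(S_2 - 1) = 1 + (5779/1476190)*ψ + ...; c3 = 5779/1476190.

The regular C-fraction coefficients are [-1/7, 129/16, -17165/2064, 5779/1476190].


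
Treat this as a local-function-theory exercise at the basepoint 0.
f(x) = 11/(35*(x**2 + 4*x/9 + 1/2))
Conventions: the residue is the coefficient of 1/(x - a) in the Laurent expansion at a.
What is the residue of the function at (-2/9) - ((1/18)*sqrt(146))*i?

The residue is ((99/5110)*sqrt(146))*i.

The factor x**2 + 4*x/9 + 1/2 splits as (x - a)(x - a') with a = (-2/9) - ((1/18)*sqrt(146))*i, a' = (-2/9) + ((1/18)*sqrt(146))*i. At the order-1 pole a set g(x) = (x - a)*f(x) = [11/35] / (x - a').
Simple pole: residue = g(a) at a = (-2/9) - ((1/18)*sqrt(146))*i, which is ((99/5110)*sqrt(146))*i.


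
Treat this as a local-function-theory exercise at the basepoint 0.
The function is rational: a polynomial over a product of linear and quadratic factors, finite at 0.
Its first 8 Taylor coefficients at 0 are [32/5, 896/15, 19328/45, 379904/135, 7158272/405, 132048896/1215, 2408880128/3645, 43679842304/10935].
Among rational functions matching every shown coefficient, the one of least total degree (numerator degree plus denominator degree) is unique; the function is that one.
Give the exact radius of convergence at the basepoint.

No rational of total degree below 2 reproduces all 8 coefficients; solving the [0/2] Pade equations on them gives f(φ) = 8/(25*(φ - 3/10)*(φ - 1/6)), whose expansion matches every shown term.
Denominator factor (φ - 1/6): pole of order 1 at 1/6, modulus 1/6.
Denominator factor (φ - 3/10): pole of order 1 at 3/10, modulus 3/10.
The radius of convergence is the smallest modulus among the singular points: 1/6.

The radius of convergence is 1/6.


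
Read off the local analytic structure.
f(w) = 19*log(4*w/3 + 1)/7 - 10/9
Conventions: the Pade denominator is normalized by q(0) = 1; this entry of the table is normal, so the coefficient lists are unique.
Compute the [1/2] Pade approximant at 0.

The Pade approximant has numerator coefficients [-10/9, 56713/19278]; denominator coefficients [1, 373/612, -19/102].

Taylor coefficients needed (expand at 0): a_0 = -10/9, a_1 = 76/21, a_2 = -152/63, a_3 = 1216/567.
Write the denominator as Q(w) = 1 + q1*w + q2*w^2. Requiring Q*f - P = O(w^4) with deg P <= 1 kills the coefficients of w^2..w^3 in Q*f:
  w^2: a_2 + q1*a_1 + q2*a_0 = 0, i.e. -152/63 + (76/21)*q1 + (-10/9)*q2 = 0.
  w^3: a_3 + q1*a_2 + q2*a_1 = 0, i.e. 1216/567 + (-152/63)*q1 + (76/21)*q2 = 0.
Solving this linear system: q1 = 373/612, q2 = -19/102.
The numerator is Q*f truncated at degree 1: P0 = a_0 = -10/9; P1 = a_1 + q1*a_0 = 56713/19278.


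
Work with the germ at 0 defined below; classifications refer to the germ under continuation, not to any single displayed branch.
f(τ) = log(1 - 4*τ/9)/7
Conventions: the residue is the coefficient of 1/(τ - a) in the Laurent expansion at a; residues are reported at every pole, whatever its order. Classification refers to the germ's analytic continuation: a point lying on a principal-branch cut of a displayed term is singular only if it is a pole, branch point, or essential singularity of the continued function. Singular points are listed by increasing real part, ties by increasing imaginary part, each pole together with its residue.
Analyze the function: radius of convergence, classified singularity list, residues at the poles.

Branch term (1/7)*log(1 - τ/(9/4)): its argument vanishes at τ = 9/4, a logarithmic branch point, modulus 9/4.
The radius of convergence is the smallest modulus among the singular points: 9/4.

Radius of convergence at 0: 9/4.
At 9/4: a logarithmic branch point.


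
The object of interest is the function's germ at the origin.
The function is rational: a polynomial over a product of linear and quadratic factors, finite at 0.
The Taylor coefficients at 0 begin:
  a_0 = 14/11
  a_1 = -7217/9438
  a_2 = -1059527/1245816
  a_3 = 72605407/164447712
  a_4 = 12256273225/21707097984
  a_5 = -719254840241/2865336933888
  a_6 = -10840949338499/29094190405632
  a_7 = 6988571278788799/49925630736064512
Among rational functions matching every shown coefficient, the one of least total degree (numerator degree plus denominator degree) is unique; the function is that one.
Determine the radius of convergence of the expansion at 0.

The radius of convergence is (1/7)*sqrt(77).

No rational of total degree below 3 reproduces all 8 coefficients; solving the [1/2] Pade equations on them gives f(γ) = (2 - 17*γ/13)/(γ**2 - γ/12 + 11/7), whose expansion matches every shown term.
Denominator factor (γ**2 - γ/12 + 11/7): discriminant -6329/1008, complex-conjugate roots (1/24) + ((1/168)*sqrt(44303))*i and (1/24) - ((1/168)*sqrt(44303))*i; poles of order 1, moduli (1/7)*sqrt(77) and (1/7)*sqrt(77).
The radius of convergence is the smallest modulus among the singular points: (1/7)*sqrt(77).


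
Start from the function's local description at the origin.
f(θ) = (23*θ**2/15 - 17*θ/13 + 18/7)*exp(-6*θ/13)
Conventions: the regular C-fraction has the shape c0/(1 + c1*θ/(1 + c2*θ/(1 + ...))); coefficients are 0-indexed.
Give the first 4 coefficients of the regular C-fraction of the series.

Taylor coefficients (expand at 0): a_0 = 18/7, a_1 = -227/91, a_2 = 42779/17745, a_3 = -68368/76895.
c0 = a_0 = 18/7. Peel one level at a time: if S = 1 + c*θ/S' with S'(0) = 1, then c is the θ-coefficient of S and S' = c*θ/(S - 1).
S_1 = c0/f = 1 + (227/234)*θ + (971/273780)*θ^2 + ...; c1 = 227/234.
S_2 = c1*θ/(S_1 - 1) = 1 + (-971/265590)*θ + (1131663721/1959390225)*θ^2 + ...; c2 = -971/265590.
S_3 = c2*θ/(S_2 - 1) = 1 + (2263327442/14327105)*θ + ...; c3 = 2263327442/14327105.

The regular C-fraction coefficients are [18/7, 227/234, -971/265590, 2263327442/14327105].


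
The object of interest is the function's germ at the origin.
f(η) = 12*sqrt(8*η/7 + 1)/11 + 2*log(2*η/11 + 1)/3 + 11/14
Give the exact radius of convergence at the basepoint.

The radius of convergence is 7/8.

Branch term (12/11)*sqrt(1 - η/(-7/8)): its argument vanishes at η = -7/8, a square-root branch point, modulus 7/8.
Branch term (2/3)*log(1 - η/(-11/2)): its argument vanishes at η = -11/2, a logarithmic branch point, modulus 11/2.
The radius of convergence is the smallest modulus among the singular points: 7/8.


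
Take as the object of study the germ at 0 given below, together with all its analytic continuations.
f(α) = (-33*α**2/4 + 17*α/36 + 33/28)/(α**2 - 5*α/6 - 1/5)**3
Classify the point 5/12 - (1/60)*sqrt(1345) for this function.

The denominator factor α**2 - 5*α/6 - 1/5 vanishes at 5/12 - (1/60)*sqrt(1345) and appears to the power 3; the numerator there equals -94931/30240 + (461/4320)*sqrt(1345), nonzero, and no other factor vanishes.
Hence a pole whose order is the multiplicity, 3.

The point is a pole of order 3.


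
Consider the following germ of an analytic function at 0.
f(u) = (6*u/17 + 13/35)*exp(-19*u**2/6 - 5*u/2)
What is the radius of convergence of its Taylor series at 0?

The radius of convergence is infinite.

The factor exp(-19*u**2/6 - 5*u/2) is entire and contributes no finite singular point.
The polynomial part has no poles.
No finite singular points: the Taylor series at 0 converges everywhere.


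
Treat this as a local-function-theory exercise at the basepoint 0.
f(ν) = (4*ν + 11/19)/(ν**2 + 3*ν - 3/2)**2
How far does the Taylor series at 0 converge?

The radius of convergence is -3/2 + (1/2)*sqrt(15).

Denominator factor (ν**2 + 3*ν - 3/2)^2: discriminant 15, real irrational roots -3/2 + (1/2)*sqrt(15) and -3/2 - (1/2)*sqrt(15); poles of order 2, moduli -3/2 + (1/2)*sqrt(15) and 3/2 + (1/2)*sqrt(15).
The radius of convergence is the smallest modulus among the singular points: -3/2 + (1/2)*sqrt(15).


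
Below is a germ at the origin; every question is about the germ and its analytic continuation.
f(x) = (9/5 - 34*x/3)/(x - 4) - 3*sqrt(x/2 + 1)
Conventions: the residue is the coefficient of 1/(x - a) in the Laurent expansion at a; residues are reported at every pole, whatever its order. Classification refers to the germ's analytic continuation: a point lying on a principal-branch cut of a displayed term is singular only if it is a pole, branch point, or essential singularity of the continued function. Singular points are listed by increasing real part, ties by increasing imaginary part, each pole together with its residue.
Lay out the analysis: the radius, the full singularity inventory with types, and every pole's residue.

Radius of convergence at 0: 2.
At -2: an algebraic (square-root) branch point.
At 4: a pole of order 1; residue -653/15.

Denominator factor (x - 4): pole of order 1 at 4, modulus 4.
Branch term (-3)*sqrt(1 - x/(-2)): its argument vanishes at x = -2, a square-root branch point, modulus 2.
The radius of convergence is the smallest modulus among the singular points: 2.
The branch term is analytic at 4 and contributes nothing to the residue; only the rational part matters.
At the order-1 pole 4 set g(x) = (x - (4))*(rational part) = 9/5 - 34*x/3.
Simple pole: residue = g(a) at a = 4, which is -653/15.
List the singular points by increasing real part (a conjugate pair: the negative imaginary part first).


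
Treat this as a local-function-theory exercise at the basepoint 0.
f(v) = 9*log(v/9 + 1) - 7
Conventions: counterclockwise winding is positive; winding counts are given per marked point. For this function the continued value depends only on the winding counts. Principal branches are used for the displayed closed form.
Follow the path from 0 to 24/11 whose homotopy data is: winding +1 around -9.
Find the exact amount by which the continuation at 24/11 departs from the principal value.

The rational part is single-valued and drops out of the difference; each branch term changes only by its own monodromy.
(9)*log(1 - v/(-9)): each positive loop around -9 adds 2*pi*i to the log, so winding +1 contributes (9)*(1)*2*pi*i = (18)*pi*i.
Summing the contributions at v = 24/11 gives (18)*pi*i.

Continued minus principal equals (18)*pi*i.


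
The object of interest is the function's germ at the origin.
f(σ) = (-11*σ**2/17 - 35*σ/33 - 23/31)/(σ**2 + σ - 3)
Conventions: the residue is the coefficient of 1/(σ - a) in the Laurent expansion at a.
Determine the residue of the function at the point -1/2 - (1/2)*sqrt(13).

The residue is -116/561 + (43066/226083)*sqrt(13).

The factor σ**2 + σ - 3 splits as (σ - a)(σ - a') with a = -1/2 - (1/2)*sqrt(13), a' = -1/2 + (1/2)*sqrt(13). At the order-1 pole a set g(σ) = (σ - a)*f(σ) = [-11*σ**2/17 - 35*σ/33 - 23/31] / (σ - a').
Simple pole: residue = g(a) at a = -1/2 - (1/2)*sqrt(13), which is -116/561 + (43066/226083)*sqrt(13).


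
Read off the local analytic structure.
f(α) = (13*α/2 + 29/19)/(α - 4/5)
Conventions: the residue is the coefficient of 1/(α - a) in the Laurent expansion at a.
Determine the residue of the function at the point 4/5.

At the order-1 pole 4/5 set g(α) = (α - (4/5))*f(α) = 13*α/2 + 29/19.
Simple pole: residue = g(a) at a = 4/5, which is 639/95.

The residue is 639/95.


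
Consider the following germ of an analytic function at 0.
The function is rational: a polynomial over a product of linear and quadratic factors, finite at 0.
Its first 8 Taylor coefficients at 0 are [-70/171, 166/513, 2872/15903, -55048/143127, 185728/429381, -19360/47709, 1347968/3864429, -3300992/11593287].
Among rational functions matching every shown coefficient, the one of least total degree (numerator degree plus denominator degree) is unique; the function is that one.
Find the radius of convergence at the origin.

No rational of total degree below 4 reproduces all 8 coefficients; solving the [2/2] Pade equations on them gives f(ρ) = (30*ρ**2/31 - ρ/2 - 35/38)/(ρ + 3/2)**2, whose expansion matches every shown term.
Denominator factor (ρ + 3/2)^2: pole of order 2 at -3/2, modulus 3/2.
The radius of convergence is the smallest modulus among the singular points: 3/2.

The radius of convergence is 3/2.


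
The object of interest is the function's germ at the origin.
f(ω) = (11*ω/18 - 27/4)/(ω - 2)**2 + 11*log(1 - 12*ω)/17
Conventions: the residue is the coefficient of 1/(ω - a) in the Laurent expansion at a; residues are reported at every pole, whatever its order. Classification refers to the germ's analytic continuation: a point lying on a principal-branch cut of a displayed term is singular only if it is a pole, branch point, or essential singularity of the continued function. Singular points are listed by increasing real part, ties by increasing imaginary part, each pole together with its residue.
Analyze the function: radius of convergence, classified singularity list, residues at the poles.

Denominator factor (ω - 2)^2: pole of order 2 at 2, modulus 2.
Branch term (11/17)*log(1 - ω/(1/12)): its argument vanishes at ω = 1/12, a logarithmic branch point, modulus 1/12.
The radius of convergence is the smallest modulus among the singular points: 1/12.
The branch term is analytic at 2 and contributes nothing to the residue; only the rational part matters.
At the order-2 pole 2 set g(ω) = (ω - (2))^2*(rational part) = 11*ω/18 - 27/4.
Order-2 pole: residue = g'(a); g'(2) = 11/18, so the residue is 11/18.
List the singular points by increasing real part (a conjugate pair: the negative imaginary part first).

Radius of convergence at 0: 1/12.
At 1/12: a logarithmic branch point.
At 2: a pole of order 2; residue 11/18.


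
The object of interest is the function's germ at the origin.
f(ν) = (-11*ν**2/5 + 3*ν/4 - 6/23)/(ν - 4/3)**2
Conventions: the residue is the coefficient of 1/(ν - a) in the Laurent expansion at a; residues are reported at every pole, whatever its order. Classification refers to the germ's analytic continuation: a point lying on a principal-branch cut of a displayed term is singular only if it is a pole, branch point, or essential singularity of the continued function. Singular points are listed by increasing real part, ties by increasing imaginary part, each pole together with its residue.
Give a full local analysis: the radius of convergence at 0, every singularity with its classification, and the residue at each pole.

Denominator factor (ν - 4/3)^2: pole of order 2 at 4/3, modulus 4/3.
The radius of convergence is the smallest modulus among the singular points: 4/3.
At the order-2 pole 4/3 set g(ν) = (ν - (4/3))^2*f(ν) = -11*ν**2/5 + 3*ν/4 - 6/23.
Order-2 pole: residue = g'(a); g'(4/3) = -307/60, so the residue is -307/60.

Radius of convergence at 0: 4/3.
At 4/3: a pole of order 2; residue -307/60.


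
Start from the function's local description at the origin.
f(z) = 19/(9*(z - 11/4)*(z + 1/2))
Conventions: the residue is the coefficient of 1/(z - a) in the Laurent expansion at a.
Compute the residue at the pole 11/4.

The residue is 76/117.

At the order-1 pole 11/4 set g(z) = (z - (11/4))*f(z) = 19/(9*(z + 1/2)).
Simple pole: residue = g(a) at a = 11/4, which is 76/117.


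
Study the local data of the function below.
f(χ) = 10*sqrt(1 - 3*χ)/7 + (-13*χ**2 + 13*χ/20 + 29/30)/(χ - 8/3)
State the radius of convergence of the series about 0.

The radius of convergence is 1/3.

Denominator factor (χ - 8/3): pole of order 1 at 8/3, modulus 8/3.
Branch term (10/7)*sqrt(1 - χ/(1/3)): its argument vanishes at χ = 1/3, a square-root branch point, modulus 1/3.
The radius of convergence is the smallest modulus among the singular points: 1/3.


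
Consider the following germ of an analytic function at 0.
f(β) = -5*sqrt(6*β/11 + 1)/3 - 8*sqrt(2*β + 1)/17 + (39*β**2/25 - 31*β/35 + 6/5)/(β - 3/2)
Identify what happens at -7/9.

Denominator factors: β - 3/2 = -41/18 at β = -7/9 — none vanishes.
Branch term sqrt(1 - β/(-11/6)): argument at -7/9 is 19/33, nonzero, so -7/9 is not its branch point (a point on a principal cut is still regular for the continued germ).
Branch term sqrt(1 - β/(-1/2)): argument at -7/9 is -5/9, nonzero, so -7/9 is not its branch point (a point on a principal cut is still regular for the continued germ).
So the germ continues analytically to -7/9.

The point is a regular point.


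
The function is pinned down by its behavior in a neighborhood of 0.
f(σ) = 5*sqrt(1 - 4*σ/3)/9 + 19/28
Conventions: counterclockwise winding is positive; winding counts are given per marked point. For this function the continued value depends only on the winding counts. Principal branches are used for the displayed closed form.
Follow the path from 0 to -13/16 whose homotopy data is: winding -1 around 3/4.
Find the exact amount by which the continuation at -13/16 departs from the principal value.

Continued minus principal equals -(25/27)*sqrt(3).

The rational part is single-valued and drops out of the difference; each branch term changes only by its own monodromy.
(5/9)*sqrt(1 - σ/(3/4)): winding -1 is odd, the square root flips sign, contributing -2*(5/9)*sqrt(1 - (-13/16)/(3/4)) = -2*(5/9)*sqrt(25/12) = -(25/27)*sqrt(3).
Summing the contributions at σ = -13/16 gives -(25/27)*sqrt(3).


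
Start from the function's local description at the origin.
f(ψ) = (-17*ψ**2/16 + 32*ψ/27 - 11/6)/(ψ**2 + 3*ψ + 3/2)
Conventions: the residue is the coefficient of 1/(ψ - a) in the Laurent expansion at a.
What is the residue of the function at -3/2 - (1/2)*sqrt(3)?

The residue is 1889/864 + (979/432)*sqrt(3).

The factor ψ**2 + 3*ψ + 3/2 splits as (ψ - a)(ψ - a') with a = -3/2 - (1/2)*sqrt(3), a' = -3/2 + (1/2)*sqrt(3). At the order-1 pole a set g(ψ) = (ψ - a)*f(ψ) = [-17*ψ**2/16 + 32*ψ/27 - 11/6] / (ψ - a').
Simple pole: residue = g(a) at a = -3/2 - (1/2)*sqrt(3), which is 1889/864 + (979/432)*sqrt(3).


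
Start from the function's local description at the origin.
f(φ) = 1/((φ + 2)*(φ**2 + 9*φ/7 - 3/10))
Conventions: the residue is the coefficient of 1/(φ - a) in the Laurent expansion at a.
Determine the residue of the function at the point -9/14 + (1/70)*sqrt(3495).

The factor φ**2 + 9*φ/7 - 3/10 splits as (φ - a)(φ - a') with a = -9/14 + (1/70)*sqrt(3495), a' = -9/14 - (1/70)*sqrt(3495). At the order-1 pole a set g(φ) = (φ - a)*f(φ) = [1/(φ + 2)] / (φ - a').
Simple pole: residue = g(a) at a = -9/14 + (1/70)*sqrt(3495), which is -35/79 + (665/55221)*sqrt(3495).

The residue is -35/79 + (665/55221)*sqrt(3495).


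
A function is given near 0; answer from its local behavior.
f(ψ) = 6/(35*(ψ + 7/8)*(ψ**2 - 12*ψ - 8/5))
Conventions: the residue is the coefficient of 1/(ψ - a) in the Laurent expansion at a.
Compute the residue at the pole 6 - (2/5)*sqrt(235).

The factor ψ**2 - 12*ψ - 8/5 splits as (ψ - a)(ψ - a') with a = 6 - (2/5)*sqrt(235), a' = 6 + (2/5)*sqrt(235). At the order-1 pole a set g(ψ) = (ψ - a)*f(ψ) = [6/(35*(ψ + 7/8))] / (ψ - a').
Simple pole: residue = g(a) at a = 6 - (2/5)*sqrt(235), which is -64/7217 - (220/339199)*sqrt(235).

The residue is -64/7217 - (220/339199)*sqrt(235).


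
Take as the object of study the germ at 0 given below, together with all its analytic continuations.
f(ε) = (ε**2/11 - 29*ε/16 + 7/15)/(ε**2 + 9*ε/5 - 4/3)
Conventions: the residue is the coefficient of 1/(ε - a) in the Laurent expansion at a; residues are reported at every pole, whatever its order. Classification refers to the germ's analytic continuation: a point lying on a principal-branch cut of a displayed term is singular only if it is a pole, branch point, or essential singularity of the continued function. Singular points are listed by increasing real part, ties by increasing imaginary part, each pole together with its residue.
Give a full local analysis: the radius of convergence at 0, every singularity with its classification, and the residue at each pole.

Denominator factor (ε**2 + 9*ε/5 - 4/3): discriminant 643/75, real irrational roots -9/10 + (1/30)*sqrt(1929) and -9/10 - (1/30)*sqrt(1929); poles of order 1, moduli -9/10 + (1/30)*sqrt(1929) and 9/10 + (1/30)*sqrt(1929).
The radius of convergence is the smallest modulus among the singular points: -9/10 + (1/30)*sqrt(1929).
The factor ε**2 + 9*ε/5 - 4/3 splits as (ε - a)(ε - a') with a = -9/10 - (1/30)*sqrt(1929), a' = -9/10 + (1/30)*sqrt(1929). At the order-1 pole a set g(ε) = (ε - a)*f(ε) = [ε**2/11 - 29*ε/16 + 7/15] / (ε - a').
Simple pole: residue = g(a) at a = -9/10 - (1/30)*sqrt(1929), which is -1739/1760 - (62473/3395040)*sqrt(1929).
The factor ε**2 + 9*ε/5 - 4/3 splits as (ε - a)(ε - a') with a = -9/10 + (1/30)*sqrt(1929), a' = -9/10 - (1/30)*sqrt(1929). At the order-1 pole a set g(ε) = (ε - a)*f(ε) = [ε**2/11 - 29*ε/16 + 7/15] / (ε - a').
Simple pole: residue = g(a) at a = -9/10 + (1/30)*sqrt(1929), which is -1739/1760 + (62473/3395040)*sqrt(1929).
List the singular points by increasing real part (a conjugate pair: the negative imaginary part first).

Radius of convergence at 0: -9/10 + (1/30)*sqrt(1929).
At -9/10 - (1/30)*sqrt(1929): a pole of order 1; residue -1739/1760 - (62473/3395040)*sqrt(1929).
At -9/10 + (1/30)*sqrt(1929): a pole of order 1; residue -1739/1760 + (62473/3395040)*sqrt(1929).


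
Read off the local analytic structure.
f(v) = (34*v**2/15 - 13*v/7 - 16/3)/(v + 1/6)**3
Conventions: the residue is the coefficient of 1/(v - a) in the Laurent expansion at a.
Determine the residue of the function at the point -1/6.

The residue is 34/15.

At the order-3 pole -1/6 set g(v) = (v - (-1/6))^3*f(v) = 34*v**2/15 - 13*v/7 - 16/3.
Order-3 pole: residue = g''(a)/2; g''(-1/6) = 68/15, so the residue is 34/15.


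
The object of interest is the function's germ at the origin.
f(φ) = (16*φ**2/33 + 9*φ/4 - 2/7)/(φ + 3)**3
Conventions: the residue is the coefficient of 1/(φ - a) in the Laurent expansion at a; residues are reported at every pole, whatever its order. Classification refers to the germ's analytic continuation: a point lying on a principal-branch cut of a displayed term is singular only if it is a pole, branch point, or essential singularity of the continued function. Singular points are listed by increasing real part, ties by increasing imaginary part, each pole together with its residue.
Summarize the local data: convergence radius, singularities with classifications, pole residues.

Radius of convergence at 0: 3.
At -3: a pole of order 3; residue 16/33.

Denominator factor (φ + 3)^3: pole of order 3 at -3, modulus 3.
The radius of convergence is the smallest modulus among the singular points: 3.
At the order-3 pole -3 set g(φ) = (φ - (-3))^3*f(φ) = 16*φ**2/33 + 9*φ/4 - 2/7.
Order-3 pole: residue = g''(a)/2; g''(-3) = 32/33, so the residue is 16/33.


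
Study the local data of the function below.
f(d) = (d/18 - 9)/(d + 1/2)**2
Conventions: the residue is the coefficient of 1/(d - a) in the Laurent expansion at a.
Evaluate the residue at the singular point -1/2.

At the order-2 pole -1/2 set g(d) = (d - (-1/2))^2*f(d) = d/18 - 9.
Order-2 pole: residue = g'(a); g'(-1/2) = 1/18, so the residue is 1/18.

The residue is 1/18.


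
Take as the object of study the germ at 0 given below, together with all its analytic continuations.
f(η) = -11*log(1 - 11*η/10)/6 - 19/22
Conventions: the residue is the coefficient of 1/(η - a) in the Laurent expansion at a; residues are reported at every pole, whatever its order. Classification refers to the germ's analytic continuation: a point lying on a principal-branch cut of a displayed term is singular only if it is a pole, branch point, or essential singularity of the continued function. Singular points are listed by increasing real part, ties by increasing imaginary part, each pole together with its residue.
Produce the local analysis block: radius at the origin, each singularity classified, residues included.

Radius of convergence at 0: 10/11.
At 10/11: a logarithmic branch point.

Branch term (-11/6)*log(1 - η/(10/11)): its argument vanishes at η = 10/11, a logarithmic branch point, modulus 10/11.
The radius of convergence is the smallest modulus among the singular points: 10/11.
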